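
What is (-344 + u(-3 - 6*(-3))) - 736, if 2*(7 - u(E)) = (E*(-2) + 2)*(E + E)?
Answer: -653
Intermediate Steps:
u(E) = 7 - E*(2 - 2*E) (u(E) = 7 - (E*(-2) + 2)*(E + E)/2 = 7 - (-2*E + 2)*2*E/2 = 7 - (2 - 2*E)*2*E/2 = 7 - E*(2 - 2*E))
(-344 + u(-3 - 6*(-3))) - 736 = (-344 + (7 - 2*(-3 - 6*(-3)) + 2*(-3 - 6*(-3))²)) - 736 = (-344 + (7 - 2*(-3 + 18) + 2*(-3 + 18)²)) - 736 = (-344 + (7 - 2*15 + 2*15²)) - 736 = (-344 + (7 - 30 + 2*225)) - 736 = (-344 + (7 - 30 + 450)) - 736 = (-344 + 427) - 736 = 83 - 736 = -653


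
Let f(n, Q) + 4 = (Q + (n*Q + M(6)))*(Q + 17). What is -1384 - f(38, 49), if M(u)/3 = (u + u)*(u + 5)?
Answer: -153642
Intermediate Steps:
M(u) = 6*u*(5 + u) (M(u) = 3*((u + u)*(u + 5)) = 3*((2*u)*(5 + u)) = 3*(2*u*(5 + u)) = 6*u*(5 + u))
f(n, Q) = -4 + (17 + Q)*(396 + Q + Q*n) (f(n, Q) = -4 + (Q + (n*Q + 6*6*(5 + 6)))*(Q + 17) = -4 + (Q + (Q*n + 6*6*11))*(17 + Q) = -4 + (Q + (Q*n + 396))*(17 + Q) = -4 + (Q + (396 + Q*n))*(17 + Q) = -4 + (396 + Q + Q*n)*(17 + Q) = -4 + (17 + Q)*(396 + Q + Q*n))
-1384 - f(38, 49) = -1384 - (6728 + 49**2 + 413*49 + 38*49**2 + 17*49*38) = -1384 - (6728 + 2401 + 20237 + 38*2401 + 31654) = -1384 - (6728 + 2401 + 20237 + 91238 + 31654) = -1384 - 1*152258 = -1384 - 152258 = -153642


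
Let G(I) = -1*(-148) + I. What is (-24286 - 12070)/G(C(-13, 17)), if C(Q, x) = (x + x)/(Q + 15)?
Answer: -36356/165 ≈ -220.34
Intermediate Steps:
C(Q, x) = 2*x/(15 + Q) (C(Q, x) = (2*x)/(15 + Q) = 2*x/(15 + Q))
G(I) = 148 + I
(-24286 - 12070)/G(C(-13, 17)) = (-24286 - 12070)/(148 + 2*17/(15 - 13)) = -36356/(148 + 2*17/2) = -36356/(148 + 2*17*(½)) = -36356/(148 + 17) = -36356/165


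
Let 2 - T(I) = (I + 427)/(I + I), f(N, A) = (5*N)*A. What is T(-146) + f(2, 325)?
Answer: 949865/292 ≈ 3253.0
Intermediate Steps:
f(N, A) = 5*A*N
T(I) = 2 - (427 + I)/(2*I) (T(I) = 2 - (I + 427)/(I + I) = 2 - (427 + I)/(2*I))
T(-146) + f(2, 325) = (½)*(-427 + 3*(-146))/(-146) + 5*325*2 = (½)*(-1/146)*(-427 - 438) + 3250 = (½)*(-1/146)*(-865) + 3250 = 865/292 + 3250 = 949865/292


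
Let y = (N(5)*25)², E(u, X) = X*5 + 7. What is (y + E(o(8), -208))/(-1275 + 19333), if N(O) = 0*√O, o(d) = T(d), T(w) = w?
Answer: -1033/18058 ≈ -0.057205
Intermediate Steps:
o(d) = d
N(O) = 0
E(u, X) = 7 + 5*X (E(u, X) = 5*X + 7 = 7 + 5*X)
y = 0 (y = (0*25)² = 0² = 0)
(y + E(o(8), -208))/(-1275 + 19333) = (0 + (7 + 5*(-208)))/(-1275 + 19333) = (0 + (7 - 1040))/18058 = (0 - 1033)*(1/18058) = -1033*1/18058 = -1033/18058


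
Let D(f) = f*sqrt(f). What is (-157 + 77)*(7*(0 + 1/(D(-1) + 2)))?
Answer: -224 - 112*I ≈ -224.0 - 112.0*I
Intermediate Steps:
D(f) = f**(3/2)
(-157 + 77)*(7*(0 + 1/(D(-1) + 2))) = (-157 + 77)*(7*(0 + 1/((-1)**(3/2) + 2))) = -560*(0 + 1/(-I + 2)) = -560*(0 + 1/(2 - I)) = -560*(0 + (2 + I)/5) = -560*(2 + I)/5 = -112*(2 + I)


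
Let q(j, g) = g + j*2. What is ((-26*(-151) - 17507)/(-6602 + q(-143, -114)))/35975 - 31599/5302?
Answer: -221100547683/37098823025 ≈ -5.9598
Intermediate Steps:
q(j, g) = g + 2*j
((-26*(-151) - 17507)/(-6602 + q(-143, -114)))/35975 - 31599/5302 = ((-26*(-151) - 17507)/(-6602 + (-114 + 2*(-143))))/35975 - 31599/5302 = ((3926 - 17507)/(-6602 + (-114 - 286)))*(1/35975) - 31599*1/5302 = -13581/(-6602 - 400)*(1/35975) - 31599/5302 = -13581/(-7002)*(1/35975) - 31599/5302 = -13581*(-1/7002)*(1/35975) - 31599/5302 = (1509/778)*(1/35975) - 31599/5302 = 1509/27988550 - 31599/5302 = -221100547683/37098823025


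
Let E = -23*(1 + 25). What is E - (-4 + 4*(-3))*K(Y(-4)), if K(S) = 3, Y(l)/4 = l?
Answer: -550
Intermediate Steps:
Y(l) = 4*l
E = -598 (E = -23*26 = -598)
E - (-4 + 4*(-3))*K(Y(-4)) = -598 - (-4 + 4*(-3))*3 = -598 - (-4 - 12)*3 = -598 - (-16)*3 = -598 - 1*(-48) = -598 + 48 = -550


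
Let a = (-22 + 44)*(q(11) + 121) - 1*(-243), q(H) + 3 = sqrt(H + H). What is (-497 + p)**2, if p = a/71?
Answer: 1052883352/5041 - 1427712*sqrt(22)/5041 ≈ 2.0754e+5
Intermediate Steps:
q(H) = -3 + sqrt(2)*sqrt(H) (q(H) = -3 + sqrt(H + H) = -3 + sqrt(2*H) = -3 + sqrt(2)*sqrt(H))
a = 2839 + 22*sqrt(22) (a = (-22 + 44)*((-3 + sqrt(2)*sqrt(11)) + 121) - 1*(-243) = 22*((-3 + sqrt(22)) + 121) + 243 = 22*(118 + sqrt(22)) + 243 = (2596 + 22*sqrt(22)) + 243 = 2839 + 22*sqrt(22) ≈ 2942.2)
p = 2839/71 + 22*sqrt(22)/71 (p = (2839 + 22*sqrt(22))/71 = (2839 + 22*sqrt(22))*(1/71) = 2839/71 + 22*sqrt(22)/71 ≈ 41.439)
(-497 + p)**2 = (-497 + (2839/71 + 22*sqrt(22)/71))**2 = (-32448/71 + 22*sqrt(22)/71)**2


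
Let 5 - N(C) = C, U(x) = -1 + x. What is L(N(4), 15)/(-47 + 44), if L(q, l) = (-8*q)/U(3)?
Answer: 4/3 ≈ 1.3333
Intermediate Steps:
N(C) = 5 - C
L(q, l) = -4*q (L(q, l) = (-8*q)/(-1 + 3) = -8*q/2 = -8*q*(1/2) = -4*q)
L(N(4), 15)/(-47 + 44) = (-4*(5 - 1*4))/(-47 + 44) = -4*(5 - 4)/(-3) = -4*1*(-1/3) = -4*(-1/3) = 4/3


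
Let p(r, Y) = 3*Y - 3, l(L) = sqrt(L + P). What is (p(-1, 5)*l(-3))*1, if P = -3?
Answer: 12*I*sqrt(6) ≈ 29.394*I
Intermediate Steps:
l(L) = sqrt(-3 + L) (l(L) = sqrt(L - 3) = sqrt(-3 + L))
p(r, Y) = -3 + 3*Y
(p(-1, 5)*l(-3))*1 = ((-3 + 3*5)*sqrt(-3 - 3))*1 = ((-3 + 15)*sqrt(-6))*1 = (12*(I*sqrt(6)))*1 = (12*I*sqrt(6))*1 = 12*I*sqrt(6)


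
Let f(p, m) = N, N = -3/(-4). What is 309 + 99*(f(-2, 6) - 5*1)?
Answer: -447/4 ≈ -111.75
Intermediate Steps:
N = 3/4 (N = -3*(-1/4) = 3/4 ≈ 0.75000)
f(p, m) = 3/4
309 + 99*(f(-2, 6) - 5*1) = 309 + 99*(3/4 - 5*1) = 309 + 99*(3/4 - 5) = 309 + 99*(-17/4) = 309 - 1683/4 = -447/4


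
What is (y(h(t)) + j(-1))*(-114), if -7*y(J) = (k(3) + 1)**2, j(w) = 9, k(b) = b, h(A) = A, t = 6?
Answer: -5358/7 ≈ -765.43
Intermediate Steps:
y(J) = -16/7 (y(J) = -(3 + 1)**2/7 = -1/7*4**2 = -1/7*16 = -16/7)
(y(h(t)) + j(-1))*(-114) = (-16/7 + 9)*(-114) = (47/7)*(-114) = -5358/7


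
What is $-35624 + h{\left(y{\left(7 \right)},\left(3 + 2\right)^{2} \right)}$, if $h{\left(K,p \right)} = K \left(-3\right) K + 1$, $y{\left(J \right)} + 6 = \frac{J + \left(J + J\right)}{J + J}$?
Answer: $- \frac{142735}{4} \approx -35684.0$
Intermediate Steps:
$y{\left(J \right)} = - \frac{9}{2}$ ($y{\left(J \right)} = -6 + \frac{J + \left(J + J\right)}{J + J} = -6 + \frac{J + 2 J}{2 J} = -6 + 3 J \frac{1}{2 J} = -6 + \frac{3}{2} = - \frac{9}{2}$)
$h{\left(K,p \right)} = 1 - 3 K^{2}$ ($h{\left(K,p \right)} = - 3 K K + 1 = - 3 K^{2} + 1 = 1 - 3 K^{2}$)
$-35624 + h{\left(y{\left(7 \right)},\left(3 + 2\right)^{2} \right)} = -35624 + \left(1 - 3 \left(- \frac{9}{2}\right)^{2}\right) = -35624 + \left(1 - \frac{243}{4}\right) = -35624 - \frac{239}{4} = - \frac{142735}{4}$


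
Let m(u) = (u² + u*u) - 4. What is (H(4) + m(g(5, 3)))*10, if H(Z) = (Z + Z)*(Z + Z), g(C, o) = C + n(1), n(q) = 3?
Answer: 1880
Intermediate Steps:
g(C, o) = 3 + C (g(C, o) = C + 3 = 3 + C)
H(Z) = 4*Z² (H(Z) = (2*Z)*(2*Z) = 4*Z²)
m(u) = -4 + 2*u² (m(u) = (u² + u²) - 4 = 2*u² - 4 = -4 + 2*u²)
(H(4) + m(g(5, 3)))*10 = (4*4² + (-4 + 2*(3 + 5)²))*10 = (4*16 + (-4 + 2*8²))*10 = (64 + (-4 + 2*64))*10 = (64 + (-4 + 128))*10 = (64 + 124)*10 = 188*10 = 1880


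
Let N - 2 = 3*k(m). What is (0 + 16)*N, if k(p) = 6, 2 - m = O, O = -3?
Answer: 320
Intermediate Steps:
m = 5 (m = 2 - 1*(-3) = 2 + 3 = 5)
N = 20 (N = 2 + 3*6 = 2 + 18 = 20)
(0 + 16)*N = (0 + 16)*20 = 16*20 = 320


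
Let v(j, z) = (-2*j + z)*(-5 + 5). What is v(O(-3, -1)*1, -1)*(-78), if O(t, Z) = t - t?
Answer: 0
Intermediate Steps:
O(t, Z) = 0
v(j, z) = 0 (v(j, z) = (z - 2*j)*0 = 0)
v(O(-3, -1)*1, -1)*(-78) = 0*(-78) = 0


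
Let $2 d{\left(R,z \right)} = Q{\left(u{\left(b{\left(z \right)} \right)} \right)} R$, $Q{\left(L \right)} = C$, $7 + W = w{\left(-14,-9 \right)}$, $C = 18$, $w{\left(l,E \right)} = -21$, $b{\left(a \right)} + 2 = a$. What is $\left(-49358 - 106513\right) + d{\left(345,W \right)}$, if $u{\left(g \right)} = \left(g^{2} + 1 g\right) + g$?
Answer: $-152766$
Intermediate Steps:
$b{\left(a \right)} = -2 + a$
$u{\left(g \right)} = g^{2} + 2 g$ ($u{\left(g \right)} = \left(g^{2} + g\right) + g = \left(g + g^{2}\right) + g = g^{2} + 2 g$)
$W = -28$ ($W = -7 - 21 = -28$)
$Q{\left(L \right)} = 18$
$d{\left(R,z \right)} = 9 R$ ($d{\left(R,z \right)} = \frac{18 R}{2} = 9 R$)
$\left(-49358 - 106513\right) + d{\left(345,W \right)} = \left(-49358 - 106513\right) + 9 \cdot 345 = -155871 + 3105 = -152766$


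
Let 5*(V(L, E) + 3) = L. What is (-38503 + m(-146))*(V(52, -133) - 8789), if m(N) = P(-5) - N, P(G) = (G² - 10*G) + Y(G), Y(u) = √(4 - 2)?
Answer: 1680886056/5 - 43908*√2/5 ≈ 3.3616e+8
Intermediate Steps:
V(L, E) = -3 + L/5
Y(u) = √2
P(G) = √2 + G² - 10*G (P(G) = (G² - 10*G) + √2 = √2 + G² - 10*G)
m(N) = 75 + √2 - N (m(N) = (√2 + (-5)² - 10*(-5)) - N = (√2 + 25 + 50) - N = (75 + √2) - N = 75 + √2 - N)
(-38503 + m(-146))*(V(52, -133) - 8789) = (-38503 + (75 + √2 - 1*(-146)))*((-3 + (⅕)*52) - 8789) = (-38503 + (75 + √2 + 146))*((-3 + 52/5) - 8789) = (-38503 + (221 + √2))*(37/5 - 8789) = (-38282 + √2)*(-43908/5) = 1680886056/5 - 43908*√2/5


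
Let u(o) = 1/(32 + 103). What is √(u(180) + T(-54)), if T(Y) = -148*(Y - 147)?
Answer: √60239715/45 ≈ 172.48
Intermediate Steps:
u(o) = 1/135
T(Y) = 21756 - 148*Y (T(Y) = -148*(-147 + Y) = 21756 - 148*Y)
√(u(180) + T(-54)) = √(1/135 + (21756 - 148*(-54))) = √(1/135 + (21756 + 7992)) = √(1/135 + 29748) = √(4015981/135) = √60239715/45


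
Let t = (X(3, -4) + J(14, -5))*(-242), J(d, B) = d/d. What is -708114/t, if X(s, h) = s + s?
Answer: 32187/77 ≈ 418.01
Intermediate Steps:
X(s, h) = 2*s
J(d, B) = 1
t = -1694 (t = (2*3 + 1)*(-242) = (6 + 1)*(-242) = 7*(-242) = -1694)
-708114/t = -708114/(-1694) = -708114*(-1/1694) = 32187/77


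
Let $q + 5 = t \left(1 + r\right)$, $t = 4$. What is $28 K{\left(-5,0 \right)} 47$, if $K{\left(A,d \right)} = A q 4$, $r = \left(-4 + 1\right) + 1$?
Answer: $236880$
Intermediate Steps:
$r = -2$ ($r = -3 + 1 = -2$)
$q = -9$ ($q = -5 + 4 \left(1 - 2\right) = -5 + 4 \left(-1\right) = -5 - 4 = -9$)
$K{\left(A,d \right)} = - 36 A$ ($K{\left(A,d \right)} = A \left(-9\right) 4 = - 9 A 4 = - 36 A$)
$28 K{\left(-5,0 \right)} 47 = 28 \left(\left(-36\right) \left(-5\right)\right) 47 = 28 \cdot 180 \cdot 47 = 5040 \cdot 47 = 236880$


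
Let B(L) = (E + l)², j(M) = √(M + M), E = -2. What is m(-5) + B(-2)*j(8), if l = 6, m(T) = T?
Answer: 59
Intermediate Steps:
j(M) = √2*√M (j(M) = √(2*M) = √2*√M)
B(L) = 16 (B(L) = (-2 + 6)² = 4² = 16)
m(-5) + B(-2)*j(8) = -5 + 16*(√2*√8) = -5 + 16*(√2*(2*√2)) = -5 + 16*4 = -5 + 64 = 59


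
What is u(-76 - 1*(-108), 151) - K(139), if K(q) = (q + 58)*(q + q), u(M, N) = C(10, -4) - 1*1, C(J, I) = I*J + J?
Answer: -54797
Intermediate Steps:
C(J, I) = J + I*J
u(M, N) = -31 (u(M, N) = 10*(1 - 4) - 1*1 = 10*(-3) - 1 = -30 - 1 = -31)
K(q) = 2*q*(58 + q) (K(q) = (58 + q)*(2*q) = 2*q*(58 + q))
u(-76 - 1*(-108), 151) - K(139) = -31 - 2*139*(58 + 139) = -31 - 2*139*197 = -31 - 1*54766 = -31 - 54766 = -54797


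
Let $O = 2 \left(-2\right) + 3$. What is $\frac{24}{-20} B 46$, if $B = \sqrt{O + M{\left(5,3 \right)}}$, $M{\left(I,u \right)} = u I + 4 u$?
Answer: $- \frac{276 \sqrt{26}}{5} \approx -281.47$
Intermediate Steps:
$M{\left(I,u \right)} = 4 u + I u$ ($M{\left(I,u \right)} = I u + 4 u = 4 u + I u$)
$O = -1$ ($O = -4 + 3 = -1$)
$B = \sqrt{26}$ ($B = \sqrt{-1 + 3 \left(4 + 5\right)} = \sqrt{-1 + 3 \cdot 9} = \sqrt{-1 + 27} = \sqrt{26} \approx 5.099$)
$\frac{24}{-20} B 46 = \frac{24}{-20} \sqrt{26} \cdot 46 = 24 \left(- \frac{1}{20}\right) \sqrt{26} \cdot 46 = - \frac{6 \sqrt{26}}{5} \cdot 46 = - \frac{276 \sqrt{26}}{5}$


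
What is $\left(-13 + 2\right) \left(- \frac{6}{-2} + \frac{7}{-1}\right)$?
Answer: $44$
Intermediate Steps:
$\left(-13 + 2\right) \left(- \frac{6}{-2} + \frac{7}{-1}\right) = - 11 \left(\left(-6\right) \left(- \frac{1}{2}\right) + 7 \left(-1\right)\right) = - 11 \left(3 - 7\right) = \left(-11\right) \left(-4\right) = 44$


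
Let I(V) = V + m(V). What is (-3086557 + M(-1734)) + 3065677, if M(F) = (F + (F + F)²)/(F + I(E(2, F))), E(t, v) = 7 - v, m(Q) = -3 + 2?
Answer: 1983335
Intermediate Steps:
m(Q) = -1
I(V) = -1 + V (I(V) = V - 1 = -1 + V)
M(F) = F/6 + 2*F²/3 (M(F) = (F + (F + F)²)/(F + (-1 + (7 - F))) = (F + (2*F)²)/(F + (6 - F)) = (F + 4*F²)/6 = (F + 4*F²)*(⅙) = F/6 + 2*F²/3)
(-3086557 + M(-1734)) + 3065677 = (-3086557 + (⅙)*(-1734)*(1 + 4*(-1734))) + 3065677 = (-3086557 + (⅙)*(-1734)*(1 - 6936)) + 3065677 = (-3086557 + (⅙)*(-1734)*(-6935)) + 3065677 = (-3086557 + 2004215) + 3065677 = -1082342 + 3065677 = 1983335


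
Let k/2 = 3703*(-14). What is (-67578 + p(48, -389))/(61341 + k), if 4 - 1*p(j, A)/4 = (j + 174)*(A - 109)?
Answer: -374662/42343 ≈ -8.8483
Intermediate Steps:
p(j, A) = 16 - 4*(-109 + A)*(174 + j) (p(j, A) = 16 - 4*(j + 174)*(A - 109) = 16 - 4*(174 + j)*(-109 + A) = 16 - 4*(-109 + A)*(174 + j))
k = -103684 (k = 2*(3703*(-14)) = 2*(-51842) = -103684)
(-67578 + p(48, -389))/(61341 + k) = (-67578 + (75880 - 696*(-389) + 436*48 - 4*(-389)*48))/(61341 - 103684) = (-67578 + (75880 + 270744 + 20928 + 74688))/(-42343) = (-67578 + 442240)*(-1/42343) = 374662*(-1/42343) = -374662/42343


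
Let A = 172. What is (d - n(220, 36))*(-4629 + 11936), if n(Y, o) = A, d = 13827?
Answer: 99777085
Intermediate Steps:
n(Y, o) = 172
(d - n(220, 36))*(-4629 + 11936) = (13827 - 1*172)*(-4629 + 11936) = (13827 - 172)*7307 = 13655*7307 = 99777085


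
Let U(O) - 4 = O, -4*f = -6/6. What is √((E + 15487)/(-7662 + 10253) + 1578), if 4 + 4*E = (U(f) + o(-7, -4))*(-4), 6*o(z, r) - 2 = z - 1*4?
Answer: 5*√1701387923/5182 ≈ 39.799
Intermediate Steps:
o(z, r) = -⅓ + z/6 (o(z, r) = ⅓ + (z - 1*4)/6 = ⅓ + (z - 4)/6 = ⅓ + (-4 + z)/6 = ⅓ + (-⅔ + z/6) = -⅓ + z/6)
f = ¼ (f = -(-3)/(2*6) = -¼*(-1) = ¼ ≈ 0.25000)
U(O) = 4 + O
E = -15/4 (E = -1 + (((4 + ¼) + (-⅓ + (⅙)*(-7)))*(-4))/4 = -1 + ((17/4 + (-⅓ - 7/6))*(-4))/4 = -1 + ((17/4 - 3/2)*(-4))/4 = -1 + ((11/4)*(-4))/4 = -1 + (¼)*(-11) = -1 - 11/4 = -15/4 ≈ -3.7500)
√((E + 15487)/(-7662 + 10253) + 1578) = √((-15/4 + 15487)/(-7662 + 10253) + 1578) = √((61933/4)/2591 + 1578) = √((61933/4)*(1/2591) + 1578) = √(61933/10364 + 1578) = √(16416325/10364) = 5*√1701387923/5182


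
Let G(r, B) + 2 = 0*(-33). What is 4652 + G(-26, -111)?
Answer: 4650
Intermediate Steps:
G(r, B) = -2 (G(r, B) = -2 + 0*(-33) = -2 + 0 = -2)
4652 + G(-26, -111) = 4652 - 2 = 4650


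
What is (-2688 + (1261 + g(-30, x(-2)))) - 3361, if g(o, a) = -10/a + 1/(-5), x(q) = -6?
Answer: -71798/15 ≈ -4786.5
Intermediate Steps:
g(o, a) = -⅕ - 10/a (g(o, a) = -10/a + 1*(-⅕) = -10/a - ⅕ = -⅕ - 10/a)
(-2688 + (1261 + g(-30, x(-2)))) - 3361 = (-2688 + (1261 + (⅕)*(-50 - 1*(-6))/(-6))) - 3361 = (-2688 + (1261 + (⅕)*(-⅙)*(-50 + 6))) - 3361 = (-2688 + (1261 + (⅕)*(-⅙)*(-44))) - 3361 = (-2688 + (1261 + 22/15)) - 3361 = (-2688 + 18937/15) - 3361 = -21383/15 - 3361 = -71798/15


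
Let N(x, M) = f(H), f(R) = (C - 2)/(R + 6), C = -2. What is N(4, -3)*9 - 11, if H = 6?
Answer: -14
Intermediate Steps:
f(R) = -4/(6 + R) (f(R) = (-2 - 2)/(R + 6) = -4/(6 + R))
N(x, M) = -⅓ (N(x, M) = -4/(6 + 6) = -4/12 = -4*1/12 = -⅓)
N(4, -3)*9 - 11 = -⅓*9 - 11 = -3 - 11 = -14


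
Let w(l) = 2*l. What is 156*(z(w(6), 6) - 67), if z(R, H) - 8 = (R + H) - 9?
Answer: -7800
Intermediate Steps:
z(R, H) = -1 + H + R (z(R, H) = 8 + ((R + H) - 9) = 8 + ((H + R) - 9) = 8 + (-9 + H + R) = -1 + H + R)
156*(z(w(6), 6) - 67) = 156*((-1 + 6 + 2*6) - 67) = 156*((-1 + 6 + 12) - 67) = 156*(17 - 67) = 156*(-50) = -7800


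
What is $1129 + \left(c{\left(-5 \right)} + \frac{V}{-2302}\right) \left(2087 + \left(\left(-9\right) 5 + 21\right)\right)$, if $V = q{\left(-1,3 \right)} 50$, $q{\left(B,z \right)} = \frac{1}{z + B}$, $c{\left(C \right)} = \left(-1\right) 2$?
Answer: $- \frac{6950669}{2302} \approx -3019.4$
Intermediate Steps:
$c{\left(C \right)} = -2$
$q{\left(B,z \right)} = \frac{1}{B + z}$
$V = 25$ ($V = \frac{1}{-1 + 3} \cdot 50 = \frac{1}{2} \cdot 50 = 25$)
$1129 + \left(c{\left(-5 \right)} + \frac{V}{-2302}\right) \left(2087 + \left(\left(-9\right) 5 + 21\right)\right) = 1129 + \left(-2 + \frac{25}{-2302}\right) \left(2087 + \left(\left(-9\right) 5 + 21\right)\right) = 1129 + \left(-2 + 25 \left(- \frac{1}{2302}\right)\right) \left(2087 + \left(-45 + 21\right)\right) = 1129 + \left(-2 - \frac{25}{2302}\right) \left(2087 - 24\right) = 1129 - \frac{9549627}{2302} = - \frac{6950669}{2302}$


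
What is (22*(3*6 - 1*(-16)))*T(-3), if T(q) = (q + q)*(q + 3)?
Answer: 0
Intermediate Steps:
T(q) = 2*q*(3 + q) (T(q) = (2*q)*(3 + q) = 2*q*(3 + q))
(22*(3*6 - 1*(-16)))*T(-3) = (22*(3*6 - 1*(-16)))*(2*(-3)*(3 - 3)) = (22*(18 + 16))*(2*(-3)*0) = (22*34)*0 = 748*0 = 0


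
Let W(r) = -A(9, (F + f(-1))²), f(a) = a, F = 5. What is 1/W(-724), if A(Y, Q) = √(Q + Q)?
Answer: -√2/8 ≈ -0.17678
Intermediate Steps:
A(Y, Q) = √2*√Q (A(Y, Q) = √(2*Q) = √2*√Q)
W(r) = -4*√2 (W(r) = -√2*√((5 - 1)²) = -√2*√(4²) = -√2*√16 = -√2*4 = -4*√2)
1/W(-724) = 1/(-4*√2) = -√2/8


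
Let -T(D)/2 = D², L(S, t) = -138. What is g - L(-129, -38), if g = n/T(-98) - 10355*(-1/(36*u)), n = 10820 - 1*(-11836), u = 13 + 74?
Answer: 1053743147/7519932 ≈ 140.13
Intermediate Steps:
u = 87
T(D) = -2*D²
n = 22656 (n = 10820 + 11836 = 22656)
g = 15992531/7519932 (g = 22656/((-2*(-98)²)) - 10355/(87*(-36)) = 22656/((-2*9604)) - 10355/(-3132) = 22656/(-19208) - 10355*(-1/3132) = 22656*(-1/19208) + 10355/3132 = -2832/2401 + 10355/3132 = 15992531/7519932 ≈ 2.1267)
g - L(-129, -38) = 15992531/7519932 - 1*(-138) = 15992531/7519932 + 138 = 1053743147/7519932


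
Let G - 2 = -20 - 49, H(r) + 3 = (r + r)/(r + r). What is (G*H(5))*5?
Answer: 670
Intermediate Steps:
H(r) = -2 (H(r) = -3 + (r + r)/(r + r) = -3 + (2*r)/((2*r)) = -3 + (2*r)*(1/(2*r)) = -3 + 1 = -2)
G = -67 (G = 2 + (-20 - 49) = 2 - 69 = -67)
(G*H(5))*5 = -67*(-2)*5 = 134*5 = 670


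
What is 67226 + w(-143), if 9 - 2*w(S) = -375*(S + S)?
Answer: 27211/2 ≈ 13606.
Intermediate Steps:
w(S) = 9/2 + 375*S (w(S) = 9/2 - (-375)*(S + S)/2 = 9/2 - (-375)*2*S/2 = 9/2 - (-375)*S = 9/2 + 375*S)
67226 + w(-143) = 67226 + (9/2 + 375*(-143)) = 67226 + (9/2 - 53625) = 67226 - 107241/2 = 27211/2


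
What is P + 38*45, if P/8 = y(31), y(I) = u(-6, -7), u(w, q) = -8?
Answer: 1646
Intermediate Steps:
y(I) = -8
P = -64 (P = 8*(-8) = -64)
P + 38*45 = -64 + 38*45 = -64 + 1710 = 1646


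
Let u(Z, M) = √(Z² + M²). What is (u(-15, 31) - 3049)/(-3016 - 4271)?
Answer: 3049/7287 - √1186/7287 ≈ 0.41369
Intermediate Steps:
u(Z, M) = √(M² + Z²)
(u(-15, 31) - 3049)/(-3016 - 4271) = (√(31² + (-15)²) - 3049)/(-3016 - 4271) = (√(961 + 225) - 3049)/(-7287) = (√1186 - 3049)*(-1/7287) = (-3049 + √1186)*(-1/7287) = 3049/7287 - √1186/7287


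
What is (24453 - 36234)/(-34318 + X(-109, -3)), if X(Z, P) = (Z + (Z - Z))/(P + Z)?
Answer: 439824/1281169 ≈ 0.34330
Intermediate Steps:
X(Z, P) = Z/(P + Z) (X(Z, P) = (Z + 0)/(P + Z) = Z/(P + Z))
(24453 - 36234)/(-34318 + X(-109, -3)) = (24453 - 36234)/(-34318 - 109/(-3 - 109)) = -11781/(-34318 - 109/(-112)) = -11781/(-34318 - 109*(-1/112)) = -11781/(-34318 + 109/112) = -11781/(-3843507/112) = -11781*(-112/3843507) = 439824/1281169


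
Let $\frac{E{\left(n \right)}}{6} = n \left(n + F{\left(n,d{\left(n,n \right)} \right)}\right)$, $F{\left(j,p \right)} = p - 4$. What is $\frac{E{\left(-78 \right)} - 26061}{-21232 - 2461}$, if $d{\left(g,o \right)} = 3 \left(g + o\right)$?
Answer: $- \frac{231339}{23693} \approx -9.764$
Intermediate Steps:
$d{\left(g,o \right)} = 3 g + 3 o$
$F{\left(j,p \right)} = -4 + p$
$E{\left(n \right)} = 6 n \left(-4 + 7 n\right)$ ($E{\left(n \right)} = 6 n \left(n + \left(-4 + \left(3 n + 3 n\right)\right)\right) = 6 n \left(n + \left(-4 + 6 n\right)\right) = 6 n \left(-4 + 7 n\right)$)
$\frac{E{\left(-78 \right)} - 26061}{-21232 - 2461} = \frac{6 \left(-78\right) \left(-4 + 7 \left(-78\right)\right) - 26061}{-21232 - 2461} = \frac{6 \left(-78\right) \left(-4 - 546\right) - 26061}{-23693} = \left(6 \left(-78\right) \left(-550\right) - 26061\right) \left(- \frac{1}{23693}\right) = \left(257400 - 26061\right) \left(- \frac{1}{23693}\right) = 231339 \left(- \frac{1}{23693}\right) = - \frac{231339}{23693}$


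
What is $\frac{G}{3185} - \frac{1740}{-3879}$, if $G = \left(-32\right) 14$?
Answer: $\frac{181148}{588315} \approx 0.30791$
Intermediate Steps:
$G = -448$
$\frac{G}{3185} - \frac{1740}{-3879} = - \frac{448}{3185} - \frac{1740}{-3879} = \left(-448\right) \frac{1}{3185} - - \frac{580}{1293} = - \frac{64}{455} + \frac{580}{1293} = \frac{181148}{588315}$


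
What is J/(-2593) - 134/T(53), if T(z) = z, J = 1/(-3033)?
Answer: -1053852193/416822157 ≈ -2.5283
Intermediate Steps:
J = -1/3033 ≈ -0.00032971
J/(-2593) - 134/T(53) = -1/3033/(-2593) - 134/53 = -1/3033*(-1/2593) - 134*1/53 = 1/7864569 - 134/53 = -1053852193/416822157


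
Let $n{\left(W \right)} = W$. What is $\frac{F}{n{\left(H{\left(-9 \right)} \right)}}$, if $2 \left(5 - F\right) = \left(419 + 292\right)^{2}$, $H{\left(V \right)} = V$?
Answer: $\frac{505511}{18} \approx 28084.0$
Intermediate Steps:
$F = - \frac{505511}{2}$ ($F = 5 - \frac{\left(419 + 292\right)^{2}}{2} = 5 - \frac{711^{2}}{2} = 5 - \frac{505521}{2} = - \frac{505511}{2} \approx -2.5276 \cdot 10^{5}$)
$\frac{F}{n{\left(H{\left(-9 \right)} \right)}} = - \frac{505511}{2 \left(-9\right)} = \left(- \frac{505511}{2}\right) \left(- \frac{1}{9}\right) = \frac{505511}{18}$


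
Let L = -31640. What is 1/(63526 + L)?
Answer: 1/31886 ≈ 3.1362e-5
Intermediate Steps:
1/(63526 + L) = 1/(63526 - 31640) = 1/31886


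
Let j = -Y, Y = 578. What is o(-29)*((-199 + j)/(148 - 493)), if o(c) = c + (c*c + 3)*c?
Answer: -1269359/23 ≈ -55190.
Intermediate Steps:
j = -578 (j = -1*578 = -578)
o(c) = c + c*(3 + c**2) (o(c) = c + (c**2 + 3)*c = c + (3 + c**2)*c = c + c*(3 + c**2))
o(-29)*((-199 + j)/(148 - 493)) = (-29*(4 + (-29)**2))*((-199 - 578)/(148 - 493)) = (-29*(4 + 841))*(-777/(-345)) = (-29*845)*(-777*(-1/345)) = -24505*259/115 = -1269359/23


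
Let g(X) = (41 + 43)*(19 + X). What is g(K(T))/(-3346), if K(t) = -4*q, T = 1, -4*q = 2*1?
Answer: -126/239 ≈ -0.52720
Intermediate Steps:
q = -½ (q = -1/2 = -¼*2 = -½ ≈ -0.50000)
K(t) = 2 (K(t) = -4*(-½) = 2)
g(X) = 1596 + 84*X (g(X) = 84*(19 + X) = 1596 + 84*X)
g(K(T))/(-3346) = (1596 + 84*2)/(-3346) = (1596 + 168)*(-1/3346) = 1764*(-1/3346) = -126/239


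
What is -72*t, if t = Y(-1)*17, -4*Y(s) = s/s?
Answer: 306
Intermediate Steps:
Y(s) = -¼ (Y(s) = -s/(4*s) = -¼*1 = -¼)
t = -17/4 (t = -¼*17 = -17/4 ≈ -4.2500)
-72*t = -72*(-17/4) = 306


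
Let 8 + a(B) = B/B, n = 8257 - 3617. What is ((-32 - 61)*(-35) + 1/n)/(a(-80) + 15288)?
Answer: 15103201/70903840 ≈ 0.21301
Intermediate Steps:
n = 4640
a(B) = -7 (a(B) = -8 + B/B = -8 + 1 = -7)
((-32 - 61)*(-35) + 1/n)/(a(-80) + 15288) = ((-32 - 61)*(-35) + 1/4640)/(-7 + 15288) = (-93*(-35) + 1/4640)/15281 = (3255 + 1/4640)*(1/15281) = (15103201/4640)*(1/15281) = 15103201/70903840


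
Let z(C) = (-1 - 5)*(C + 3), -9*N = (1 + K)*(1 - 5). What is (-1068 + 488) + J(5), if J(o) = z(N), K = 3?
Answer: -1826/3 ≈ -608.67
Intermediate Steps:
N = 16/9 (N = -(1 + 3)*(1 - 5)/9 = -4*(-4)/9 = -1/9*(-16) = 16/9 ≈ 1.7778)
z(C) = -18 - 6*C (z(C) = -6*(3 + C) = -18 - 6*C)
J(o) = -86/3 (J(o) = -18 - 6*16/9 = -18 - 32/3 = -86/3)
(-1068 + 488) + J(5) = (-1068 + 488) - 86/3 = -580 - 86/3 = -1826/3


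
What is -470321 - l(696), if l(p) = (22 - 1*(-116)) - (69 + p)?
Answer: -469694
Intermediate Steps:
l(p) = 69 - p (l(p) = (22 + 116) + (-69 - p) = 138 + (-69 - p) = 69 - p)
-470321 - l(696) = -470321 - (69 - 1*696) = -470321 - (69 - 696) = -470321 - 1*(-627) = -470321 + 627 = -469694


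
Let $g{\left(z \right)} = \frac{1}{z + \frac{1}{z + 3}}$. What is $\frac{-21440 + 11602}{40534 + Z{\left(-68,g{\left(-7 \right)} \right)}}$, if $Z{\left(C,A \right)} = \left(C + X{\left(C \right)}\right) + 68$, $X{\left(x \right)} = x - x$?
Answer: $- \frac{4919}{20267} \approx -0.24271$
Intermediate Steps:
$X{\left(x \right)} = 0$
$g{\left(z \right)} = \frac{1}{z + \frac{1}{3 + z}}$
$Z{\left(C,A \right)} = 68 + C$ ($Z{\left(C,A \right)} = \left(C + 0\right) + 68 = C + 68 = 68 + C$)
$\frac{-21440 + 11602}{40534 + Z{\left(-68,g{\left(-7 \right)} \right)}} = \frac{-21440 + 11602}{40534 + \left(68 - 68\right)} = - \frac{9838}{40534 + 0} = - \frac{9838}{40534} = \left(-9838\right) \frac{1}{40534} = - \frac{4919}{20267}$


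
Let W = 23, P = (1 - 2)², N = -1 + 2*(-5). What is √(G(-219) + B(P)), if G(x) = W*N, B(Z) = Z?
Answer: 6*I*√7 ≈ 15.875*I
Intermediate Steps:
N = -11 (N = -1 - 10 = -11)
P = 1 (P = (-1)² = 1)
G(x) = -253 (G(x) = 23*(-11) = -253)
√(G(-219) + B(P)) = √(-253 + 1) = √(-252) = 6*I*√7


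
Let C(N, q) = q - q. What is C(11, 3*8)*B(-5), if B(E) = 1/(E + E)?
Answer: 0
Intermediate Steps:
C(N, q) = 0
B(E) = 1/(2*E)
C(11, 3*8)*B(-5) = 0*((½)/(-5)) = 0*((½)*(-⅕)) = 0*(-⅒) = 0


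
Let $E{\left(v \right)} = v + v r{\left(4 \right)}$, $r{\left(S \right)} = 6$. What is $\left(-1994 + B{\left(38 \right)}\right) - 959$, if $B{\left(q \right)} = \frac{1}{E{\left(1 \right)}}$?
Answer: $- \frac{20670}{7} \approx -2952.9$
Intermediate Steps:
$E{\left(v \right)} = 7 v$ ($E{\left(v \right)} = v + v 6 = v + 6 v = 7 v$)
$B{\left(q \right)} = \frac{1}{7}$ ($B{\left(q \right)} = \frac{1}{7 \cdot 1} = \frac{1}{7}$)
$\left(-1994 + B{\left(38 \right)}\right) - 959 = \left(-1994 + \frac{1}{7}\right) - 959 = - \frac{13957}{7} - 959 = - \frac{20670}{7}$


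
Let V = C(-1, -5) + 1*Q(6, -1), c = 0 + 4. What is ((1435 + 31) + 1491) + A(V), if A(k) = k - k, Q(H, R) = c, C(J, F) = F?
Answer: 2957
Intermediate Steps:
c = 4
Q(H, R) = 4
V = -1 (V = -5 + 1*4 = -5 + 4 = -1)
A(k) = 0
((1435 + 31) + 1491) + A(V) = ((1435 + 31) + 1491) + 0 = (1466 + 1491) + 0 = 2957 + 0 = 2957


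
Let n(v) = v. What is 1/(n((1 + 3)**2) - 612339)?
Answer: -1/612323 ≈ -1.6331e-6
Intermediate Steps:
1/(n((1 + 3)**2) - 612339) = 1/((1 + 3)**2 - 612339) = 1/(4**2 - 612339) = 1/(16 - 612339) = 1/(-612323) = -1/612323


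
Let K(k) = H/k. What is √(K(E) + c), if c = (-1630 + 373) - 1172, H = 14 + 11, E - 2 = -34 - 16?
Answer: I*√349851/12 ≈ 49.29*I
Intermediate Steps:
E = -48 (E = 2 + (-34 - 16) = 2 - 50 = -48)
H = 25
K(k) = 25/k
c = -2429 (c = -1257 - 1172 = -2429)
√(K(E) + c) = √(25/(-48) - 2429) = √(25*(-1/48) - 2429) = √(-25/48 - 2429) = √(-116617/48) = I*√349851/12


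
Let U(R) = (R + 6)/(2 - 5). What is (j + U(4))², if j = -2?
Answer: 256/9 ≈ 28.444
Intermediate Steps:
U(R) = -2 - R/3 (U(R) = (6 + R)/(-3) = (6 + R)*(-⅓) = -2 - R/3)
(j + U(4))² = (-2 + (-2 - ⅓*4))² = (-2 + (-2 - 4/3))² = (-2 - 10/3)² = (-16/3)² = 256/9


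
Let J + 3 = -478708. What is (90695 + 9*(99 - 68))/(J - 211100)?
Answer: -90974/689811 ≈ -0.13188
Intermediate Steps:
J = -478711 (J = -3 - 478708 = -478711)
(90695 + 9*(99 - 68))/(J - 211100) = (90695 + 9*(99 - 68))/(-478711 - 211100) = (90695 + 9*31)/(-689811) = (90695 + 279)*(-1/689811) = 90974*(-1/689811) = -90974/689811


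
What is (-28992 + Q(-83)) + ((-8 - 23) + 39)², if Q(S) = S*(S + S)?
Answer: -15150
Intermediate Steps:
Q(S) = 2*S² (Q(S) = S*(2*S) = 2*S²)
(-28992 + Q(-83)) + ((-8 - 23) + 39)² = (-28992 + 2*(-83)²) + ((-8 - 23) + 39)² = (-28992 + 2*6889) + (-31 + 39)² = (-28992 + 13778) + 8² = -15214 + 64 = -15150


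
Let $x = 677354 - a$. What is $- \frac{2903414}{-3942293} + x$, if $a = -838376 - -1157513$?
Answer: $\frac{1412199274995}{3942293} \approx 3.5822 \cdot 10^{5}$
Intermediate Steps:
$a = 319137$ ($a = -838376 + 1157513 = 319137$)
$x = 358217$ ($x = 677354 - 319137 = 358217$)
$- \frac{2903414}{-3942293} + x = - \frac{2903414}{-3942293} + 358217 = \left(-2903414\right) \left(- \frac{1}{3942293}\right) + 358217 = \frac{2903414}{3942293} + 358217 = \frac{1412199274995}{3942293}$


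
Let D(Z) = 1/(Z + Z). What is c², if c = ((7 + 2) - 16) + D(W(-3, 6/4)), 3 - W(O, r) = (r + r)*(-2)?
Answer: 15625/324 ≈ 48.225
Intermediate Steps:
W(O, r) = 3 + 4*r (W(O, r) = 3 - (r + r)*(-2) = 3 - 2*r*(-2) = 3 - (-4)*r = 3 + 4*r)
D(Z) = 1/(2*Z)
c = -125/18 (c = ((7 + 2) - 16) + 1/(2*(3 + 4*(6/4))) = (9 - 16) + 1/(2*(3 + 4*(6*(¼)))) = -7 + 1/(2*(3 + 4*(3/2))) = -7 + 1/(2*(3 + 6)) = -7 + (½)/9 = -7 + (½)*(⅑) = -7 + 1/18 = -125/18 ≈ -6.9444)
c² = (-125/18)² = 15625/324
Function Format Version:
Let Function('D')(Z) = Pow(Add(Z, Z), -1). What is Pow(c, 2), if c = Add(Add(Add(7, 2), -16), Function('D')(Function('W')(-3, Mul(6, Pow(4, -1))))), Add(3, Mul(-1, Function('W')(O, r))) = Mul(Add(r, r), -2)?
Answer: Rational(15625, 324) ≈ 48.225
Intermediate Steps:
Function('W')(O, r) = Add(3, Mul(4, r)) (Function('W')(O, r) = Add(3, Mul(-1, Mul(Add(r, r), -2))) = Add(3, Mul(-1, Mul(Mul(2, r), -2))) = Add(3, Mul(-1, Mul(-4, r))) = Add(3, Mul(4, r)))
Function('D')(Z) = Mul(Rational(1, 2), Pow(Z, -1)) (Function('D')(Z) = Pow(Mul(2, Z), -1) = Mul(Rational(1, 2), Pow(Z, -1)))
c = Rational(-125, 18) (c = Add(Add(Add(7, 2), -16), Mul(Rational(1, 2), Pow(Add(3, Mul(4, Mul(6, Pow(4, -1)))), -1))) = Add(Add(9, -16), Mul(Rational(1, 2), Pow(Add(3, Mul(4, Mul(6, Rational(1, 4)))), -1))) = Add(-7, Mul(Rational(1, 2), Pow(Add(3, Mul(4, Rational(3, 2))), -1))) = Add(-7, Mul(Rational(1, 2), Pow(Add(3, 6), -1))) = Add(-7, Mul(Rational(1, 2), Pow(9, -1))) = Add(-7, Mul(Rational(1, 2), Rational(1, 9))) = Add(-7, Rational(1, 18)) = Rational(-125, 18) ≈ -6.9444)
Pow(c, 2) = Pow(Rational(-125, 18), 2) = Rational(15625, 324)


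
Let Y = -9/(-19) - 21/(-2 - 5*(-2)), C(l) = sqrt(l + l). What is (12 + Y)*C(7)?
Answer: 1497*sqrt(14)/152 ≈ 36.850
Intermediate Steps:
C(l) = sqrt(2)*sqrt(l) (C(l) = sqrt(2*l) = sqrt(2)*sqrt(l))
Y = -327/152 (Y = -9*(-1/19) - 21/(-2 + 10) = 9/19 - 21/8 = -327/152 ≈ -2.1513)
(12 + Y)*C(7) = (12 - 327/152)*(sqrt(2)*sqrt(7)) = 1497*sqrt(14)/152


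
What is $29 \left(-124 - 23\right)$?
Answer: $-4263$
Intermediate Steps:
$29 \left(-124 - 23\right) = 29 \left(-147\right) = -4263$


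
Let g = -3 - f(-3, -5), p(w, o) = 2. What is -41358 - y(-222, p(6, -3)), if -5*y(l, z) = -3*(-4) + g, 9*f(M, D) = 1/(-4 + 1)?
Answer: -5583086/135 ≈ -41356.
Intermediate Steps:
f(M, D) = -1/27 (f(M, D) = 1/(9*(-4 + 1)) = (⅑)/(-3) = (⅑)*(-⅓) = -1/27)
g = -80/27 (g = -3 - 1*(-1/27) = -3 + 1/27 = -80/27 ≈ -2.9630)
y(l, z) = -244/135 (y(l, z) = -(-3*(-4) - 80/27)/5 = -(12 - 80/27)/5 = -⅕*244/27 = -244/135)
-41358 - y(-222, p(6, -3)) = -41358 - 1*(-244/135) = -41358 + 244/135 = -5583086/135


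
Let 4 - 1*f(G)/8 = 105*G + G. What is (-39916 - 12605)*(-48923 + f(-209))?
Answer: -6740597661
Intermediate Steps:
f(G) = 32 - 848*G (f(G) = 32 - 8*(105*G + G) = 32 - 848*G)
(-39916 - 12605)*(-48923 + f(-209)) = (-39916 - 12605)*(-48923 + (32 - 848*(-209))) = -52521*(-48923 + (32 + 177232)) = -52521*(-48923 + 177264) = -52521*128341 = -6740597661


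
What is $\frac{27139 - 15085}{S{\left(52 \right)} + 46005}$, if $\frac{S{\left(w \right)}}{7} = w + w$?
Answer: $\frac{12054}{46733} \approx 0.25793$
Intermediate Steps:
$S{\left(w \right)} = 14 w$ ($S{\left(w \right)} = 7 \left(w + w\right) = 7 \cdot 2 w = 14 w$)
$\frac{27139 - 15085}{S{\left(52 \right)} + 46005} = \frac{27139 - 15085}{14 \cdot 52 + 46005} = \frac{12054}{728 + 46005} = \frac{12054}{46733}$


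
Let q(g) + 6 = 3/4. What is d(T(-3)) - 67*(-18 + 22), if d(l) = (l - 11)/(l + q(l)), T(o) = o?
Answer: -8788/33 ≈ -266.30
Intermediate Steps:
q(g) = -21/4 (q(g) = -6 + 3/4 = -6 + 3*(¼) = -6 + ¾ = -21/4)
d(l) = (-11 + l)/(-21/4 + l) (d(l) = (l - 11)/(l - 21/4) = (-11 + l)/(-21/4 + l))
d(T(-3)) - 67*(-18 + 22) = 4*(-11 - 3)/(-21 + 4*(-3)) - 67*(-18 + 22) = 4*(-14)/(-21 - 12) - 67*4 = 4*(-14)/(-33) - 268 = 4*(-1/33)*(-14) - 268 = 56/33 - 268 = -8788/33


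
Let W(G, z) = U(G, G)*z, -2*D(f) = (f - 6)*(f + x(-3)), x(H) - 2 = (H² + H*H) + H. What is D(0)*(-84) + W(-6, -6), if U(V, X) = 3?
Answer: -4302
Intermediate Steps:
x(H) = 2 + H + 2*H² (x(H) = 2 + ((H² + H*H) + H) = 2 + ((H² + H²) + H) = 2 + (2*H² + H) = 2 + (H + 2*H²) = 2 + H + 2*H²)
D(f) = -(-6 + f)*(17 + f)/2 (D(f) = -(f - 6)*(f + (2 - 3 + 2*(-3)²))/2 = -(-6 + f)*(f + (2 - 3 + 2*9))/2 = -(-6 + f)*(f + (2 - 3 + 18))/2 = -(-6 + f)*(f + 17)/2 = -(-6 + f)*(17 + f)/2)
W(G, z) = 3*z
D(0)*(-84) + W(-6, -6) = (51 - 11/2*0 - ½*0²)*(-84) + 3*(-6) = (51 + 0 - ½*0)*(-84) - 18 = (51 + 0 + 0)*(-84) - 18 = 51*(-84) - 18 = -4284 - 18 = -4302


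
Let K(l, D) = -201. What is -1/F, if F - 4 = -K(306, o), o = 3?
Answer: -1/205 ≈ -0.0048781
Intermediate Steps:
F = 205 (F = 4 - 1*(-201) = 4 + 201 = 205)
-1/F = -1/205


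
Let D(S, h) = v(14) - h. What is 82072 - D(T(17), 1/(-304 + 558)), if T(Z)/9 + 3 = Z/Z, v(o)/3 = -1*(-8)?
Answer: 20840193/254 ≈ 82048.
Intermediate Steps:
v(o) = 24 (v(o) = 3*(-1*(-8)) = 3*8 = 24)
T(Z) = -18 (T(Z) = -27 + 9*(Z/Z) = -27 + 9*1 = -27 + 9 = -18)
D(S, h) = 24 - h
82072 - D(T(17), 1/(-304 + 558)) = 82072 - (24 - 1/(-304 + 558)) = 82072 - (24 - 1/254) = 82072 - 1*6095/254 = 82072 - 6095/254 = 20840193/254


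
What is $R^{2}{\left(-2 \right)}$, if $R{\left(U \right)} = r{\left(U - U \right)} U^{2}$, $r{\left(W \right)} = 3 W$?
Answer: $0$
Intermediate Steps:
$R{\left(U \right)} = 0$ ($R{\left(U \right)} = 3 \left(U - U\right) U^{2} = 3 \cdot 0 U^{2} = 0 U^{2} = 0$)
$R^{2}{\left(-2 \right)} = 0^{2} = 0$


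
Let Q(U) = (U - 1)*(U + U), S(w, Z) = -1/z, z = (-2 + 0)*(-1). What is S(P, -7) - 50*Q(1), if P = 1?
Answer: -½ ≈ -0.50000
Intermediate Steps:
z = 2 (z = -2*(-1) = 2)
S(w, Z) = -½ (S(w, Z) = -1/2 = -1*½ = -½)
Q(U) = 2*U*(-1 + U) (Q(U) = (-1 + U)*(2*U) = 2*U*(-1 + U))
S(P, -7) - 50*Q(1) = -½ - 100*(-1 + 1) = -½ - 100*0 = -½ - 50*0 = -½ + 0 = -½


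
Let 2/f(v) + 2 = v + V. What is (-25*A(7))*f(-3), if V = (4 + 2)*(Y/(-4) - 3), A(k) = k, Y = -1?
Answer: 700/43 ≈ 16.279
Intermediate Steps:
V = -33/2 (V = (4 + 2)*(-1/(-4) - 3) = 6*(-1*(-¼) - 3) = 6*(¼ - 3) = 6*(-11/4) = -33/2 ≈ -16.500)
f(v) = 2/(-37/2 + v) (f(v) = 2/(-2 + (v - 33/2)) = 2/(-2 + (-33/2 + v)) = 2/(-37/2 + v))
(-25*A(7))*f(-3) = (-25*7)*(4/(-37 + 2*(-3))) = -700/(-37 - 6) = -700/(-43) = -700*(-1)/43 = -175*(-4/43) = 700/43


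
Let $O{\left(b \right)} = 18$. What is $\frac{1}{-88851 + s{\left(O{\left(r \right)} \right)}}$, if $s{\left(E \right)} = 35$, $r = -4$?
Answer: $- \frac{1}{88816} \approx -1.1259 \cdot 10^{-5}$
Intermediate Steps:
$\frac{1}{-88851 + s{\left(O{\left(r \right)} \right)}} = \frac{1}{-88851 + 35} = \frac{1}{-88816} = - \frac{1}{88816}$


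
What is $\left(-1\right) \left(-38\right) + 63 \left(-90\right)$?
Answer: $-5632$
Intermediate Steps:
$\left(-1\right) \left(-38\right) + 63 \left(-90\right) = 38 - 5670 = -5632$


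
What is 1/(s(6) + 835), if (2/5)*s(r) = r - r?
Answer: 1/835 ≈ 0.0011976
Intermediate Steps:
s(r) = 0 (s(r) = 5*(r - r)/2 = (5/2)*0 = 0)
1/(s(6) + 835) = 1/(0 + 835) = 1/835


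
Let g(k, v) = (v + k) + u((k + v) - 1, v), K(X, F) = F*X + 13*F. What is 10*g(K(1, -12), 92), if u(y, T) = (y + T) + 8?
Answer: -530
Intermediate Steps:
K(X, F) = 13*F + F*X
u(y, T) = 8 + T + y (u(y, T) = (T + y) + 8 = 8 + T + y)
g(k, v) = 7 + 2*k + 3*v (g(k, v) = (v + k) + (8 + v + ((k + v) - 1)) = (k + v) + (8 + v + (-1 + k + v)) = (k + v) + (7 + k + 2*v) = 7 + 2*k + 3*v)
10*g(K(1, -12), 92) = 10*(7 + 2*(-12*(13 + 1)) + 3*92) = 10*(7 + 2*(-12*14) + 276) = 10*(7 + 2*(-168) + 276) = 10*(7 - 336 + 276) = 10*(-53) = -530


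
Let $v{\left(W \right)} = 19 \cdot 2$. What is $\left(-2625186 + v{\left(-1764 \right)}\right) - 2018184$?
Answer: $-4643332$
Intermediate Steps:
$v{\left(W \right)} = 38$
$\left(-2625186 + v{\left(-1764 \right)}\right) - 2018184 = \left(-2625186 + 38\right) - 2018184 = -2625148 - 2018184 = -4643332$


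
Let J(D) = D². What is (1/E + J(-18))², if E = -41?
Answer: 176438089/1681 ≈ 1.0496e+5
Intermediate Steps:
(1/E + J(-18))² = (1/(-41) + (-18)²)² = (-1/41 + 324)² = (13283/41)² = 176438089/1681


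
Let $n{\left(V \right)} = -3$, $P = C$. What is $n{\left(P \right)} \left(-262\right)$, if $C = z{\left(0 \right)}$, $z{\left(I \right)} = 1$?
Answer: $786$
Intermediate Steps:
$C = 1$
$P = 1$
$n{\left(P \right)} \left(-262\right) = \left(-3\right) \left(-262\right) = 786$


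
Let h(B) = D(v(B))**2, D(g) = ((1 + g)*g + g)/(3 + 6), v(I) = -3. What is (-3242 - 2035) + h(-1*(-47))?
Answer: -47492/9 ≈ -5276.9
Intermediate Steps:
D(g) = g/9 + g*(1 + g)/9 (D(g) = (g*(1 + g) + g)/9 = (g + g*(1 + g))*(1/9) = g/9 + g*(1 + g)/9)
h(B) = 1/9 (h(B) = ((1/9)*(-3)*(2 - 3))**2 = ((1/9)*(-3)*(-1))**2 = (1/3)**2 = 1/9)
(-3242 - 2035) + h(-1*(-47)) = (-3242 - 2035) + 1/9 = -5277 + 1/9 = -47492/9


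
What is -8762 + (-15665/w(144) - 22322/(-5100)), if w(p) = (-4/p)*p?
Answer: -24691003/5100 ≈ -4841.4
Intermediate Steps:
w(p) = -4
-8762 + (-15665/w(144) - 22322/(-5100)) = -8762 + (-15665/(-4) - 22322/(-5100)) = -8762 + (-15665*(-¼) - 22322*(-1/5100)) = -8762 + (15665/4 + 11161/2550) = -8762 + 19995197/5100 = -24691003/5100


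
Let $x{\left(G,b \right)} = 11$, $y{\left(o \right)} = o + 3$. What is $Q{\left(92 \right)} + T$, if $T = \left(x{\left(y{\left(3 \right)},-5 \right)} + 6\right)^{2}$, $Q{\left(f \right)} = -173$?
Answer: $116$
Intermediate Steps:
$y{\left(o \right)} = 3 + o$
$T = 289$ ($T = \left(11 + 6\right)^{2} = 17^{2} = 289$)
$Q{\left(92 \right)} + T = -173 + 289 = 116$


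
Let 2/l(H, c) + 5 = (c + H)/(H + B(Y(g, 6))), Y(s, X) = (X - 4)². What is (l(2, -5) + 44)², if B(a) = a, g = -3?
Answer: 230400/121 ≈ 1904.1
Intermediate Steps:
Y(s, X) = (-4 + X)²
l(H, c) = 2/(-5 + (H + c)/(4 + H)) (l(H, c) = 2/(-5 + (c + H)/(H + (-4 + 6)²)) = 2/(-5 + (H + c)/(H + 2²)) = 2/(-5 + (H + c)/(H + 4)) = 2/(-5 + (H + c)/(4 + H)))
(l(2, -5) + 44)² = (2*(4 + 2)/(-20 - 5 - 4*2) + 44)² = (2*6/(-20 - 5 - 8) + 44)² = (2*6/(-33) + 44)² = (2*(-1/33)*6 + 44)² = (-4/11 + 44)² = (480/11)² = 230400/121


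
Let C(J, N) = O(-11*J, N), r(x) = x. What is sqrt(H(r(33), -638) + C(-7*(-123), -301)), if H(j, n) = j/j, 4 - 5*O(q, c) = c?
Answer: sqrt(62) ≈ 7.8740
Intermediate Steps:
O(q, c) = 4/5 - c/5
C(J, N) = 4/5 - N/5
H(j, n) = 1
sqrt(H(r(33), -638) + C(-7*(-123), -301)) = sqrt(1 + (4/5 - 1/5*(-301))) = sqrt(1 + (4/5 + 301/5)) = sqrt(1 + 61) = sqrt(62)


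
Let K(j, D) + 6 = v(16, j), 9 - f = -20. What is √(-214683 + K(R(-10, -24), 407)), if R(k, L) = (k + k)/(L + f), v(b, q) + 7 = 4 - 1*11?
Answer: I*√214703 ≈ 463.36*I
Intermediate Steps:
f = 29 (f = 9 - 1*(-20) = 9 + 20 = 29)
v(b, q) = -14 (v(b, q) = -7 + (4 - 1*11) = -7 + (4 - 11) = -7 - 7 = -14)
R(k, L) = 2*k/(29 + L) (R(k, L) = (k + k)/(L + 29) = (2*k)/(29 + L) = 2*k/(29 + L))
K(j, D) = -20 (K(j, D) = -6 - 14 = -20)
√(-214683 + K(R(-10, -24), 407)) = √(-214683 - 20) = √(-214703) = I*√214703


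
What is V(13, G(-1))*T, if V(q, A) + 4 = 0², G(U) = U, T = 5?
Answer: -20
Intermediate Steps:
V(q, A) = -4 (V(q, A) = -4 + 0² = -4 + 0 = -4)
V(13, G(-1))*T = -4*5 = -20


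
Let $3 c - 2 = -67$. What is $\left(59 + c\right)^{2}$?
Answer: $\frac{12544}{9} \approx 1393.8$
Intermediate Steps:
$c = - \frac{65}{3}$ ($c = \frac{2}{3} + \frac{1}{3} \left(-67\right) = \frac{2}{3} - \frac{67}{3} = - \frac{65}{3} \approx -21.667$)
$\left(59 + c\right)^{2} = \left(59 - \frac{65}{3}\right)^{2} = \left(\frac{112}{3}\right)^{2} = \frac{12544}{9}$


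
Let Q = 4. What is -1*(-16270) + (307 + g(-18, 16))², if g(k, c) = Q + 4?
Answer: 115495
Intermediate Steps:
g(k, c) = 8 (g(k, c) = 4 + 4 = 8)
-1*(-16270) + (307 + g(-18, 16))² = -1*(-16270) + (307 + 8)² = 16270 + 315² = 16270 + 99225 = 115495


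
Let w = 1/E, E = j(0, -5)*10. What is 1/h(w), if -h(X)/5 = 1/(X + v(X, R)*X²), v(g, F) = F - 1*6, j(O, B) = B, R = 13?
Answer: 43/12500 ≈ 0.0034400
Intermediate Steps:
v(g, F) = -6 + F (v(g, F) = F - 6 = -6 + F)
E = -50 (E = -5*10 = -50)
w = -1/50 (w = 1/(-50) = -1/50 ≈ -0.020000)
h(X) = -5/(X + 7*X²) (h(X) = -5/(X + (-6 + 13)*X²) = -5/(X + 7*X²))
1/h(w) = 1/(-5/((-1/50)*(1 + 7*(-1/50)))) = 1/(-5*(-50)/(1 - 7/50)) = 1/(-5*(-50)/43/50) = 1/(-5*(-50)*50/43) = 1/(12500/43) = 43/12500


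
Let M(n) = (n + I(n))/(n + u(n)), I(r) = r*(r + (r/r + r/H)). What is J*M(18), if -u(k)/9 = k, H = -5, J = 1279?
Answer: -52439/20 ≈ -2621.9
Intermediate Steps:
u(k) = -9*k
I(r) = r*(1 + 4*r/5) (I(r) = r*(r + (r/r + r/(-5))) = r*(r + (1 + r*(-⅕))) = r*(r + (1 - r/5)) = r*(1 + 4*r/5))
M(n) = -(n + n*(5 + 4*n)/5)/(8*n) (M(n) = (n + n*(5 + 4*n)/5)/(n - 9*n) = (n + n*(5 + 4*n)/5)/((-8*n)) = (n + n*(5 + 4*n)/5)*(-1/(8*n)) = -(n + n*(5 + 4*n)/5)/(8*n))
J*M(18) = 1279*(-¼ - ⅒*18) = 1279*(-¼ - 9/5) = 1279*(-41/20) = -52439/20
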